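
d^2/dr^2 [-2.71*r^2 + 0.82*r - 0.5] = -5.42000000000000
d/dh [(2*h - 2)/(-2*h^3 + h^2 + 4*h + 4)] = 2*(-2*h^3 + h^2 + 4*h - 2*(h - 1)*(-3*h^2 + h + 2) + 4)/(-2*h^3 + h^2 + 4*h + 4)^2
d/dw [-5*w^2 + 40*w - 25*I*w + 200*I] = -10*w + 40 - 25*I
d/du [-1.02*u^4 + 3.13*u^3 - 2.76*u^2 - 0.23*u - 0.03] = -4.08*u^3 + 9.39*u^2 - 5.52*u - 0.23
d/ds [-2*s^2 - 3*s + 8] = -4*s - 3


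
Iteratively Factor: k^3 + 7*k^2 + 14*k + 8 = (k + 4)*(k^2 + 3*k + 2) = (k + 2)*(k + 4)*(k + 1)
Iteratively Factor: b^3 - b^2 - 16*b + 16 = (b - 1)*(b^2 - 16) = (b - 1)*(b + 4)*(b - 4)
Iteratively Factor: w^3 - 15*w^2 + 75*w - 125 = (w - 5)*(w^2 - 10*w + 25) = (w - 5)^2*(w - 5)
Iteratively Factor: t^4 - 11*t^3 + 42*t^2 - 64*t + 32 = (t - 1)*(t^3 - 10*t^2 + 32*t - 32) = (t - 4)*(t - 1)*(t^2 - 6*t + 8) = (t - 4)*(t - 2)*(t - 1)*(t - 4)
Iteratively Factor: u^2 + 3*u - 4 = (u - 1)*(u + 4)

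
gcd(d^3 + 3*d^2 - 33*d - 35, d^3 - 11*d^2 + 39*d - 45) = d - 5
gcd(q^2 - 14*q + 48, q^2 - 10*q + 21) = 1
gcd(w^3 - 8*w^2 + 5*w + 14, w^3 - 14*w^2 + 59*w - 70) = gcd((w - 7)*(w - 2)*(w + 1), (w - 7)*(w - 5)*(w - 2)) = w^2 - 9*w + 14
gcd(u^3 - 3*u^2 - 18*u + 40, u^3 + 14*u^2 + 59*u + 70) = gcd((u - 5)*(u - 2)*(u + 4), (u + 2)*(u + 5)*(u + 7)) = 1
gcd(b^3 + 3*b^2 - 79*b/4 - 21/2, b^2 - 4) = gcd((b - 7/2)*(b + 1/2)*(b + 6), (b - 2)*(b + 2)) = 1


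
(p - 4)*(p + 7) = p^2 + 3*p - 28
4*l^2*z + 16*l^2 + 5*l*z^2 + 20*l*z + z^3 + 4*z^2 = (l + z)*(4*l + z)*(z + 4)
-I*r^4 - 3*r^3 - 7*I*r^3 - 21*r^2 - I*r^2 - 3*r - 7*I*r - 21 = (r + 7)*(r - 3*I)*(r - I)*(-I*r + 1)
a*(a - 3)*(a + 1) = a^3 - 2*a^2 - 3*a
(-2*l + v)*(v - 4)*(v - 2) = -2*l*v^2 + 12*l*v - 16*l + v^3 - 6*v^2 + 8*v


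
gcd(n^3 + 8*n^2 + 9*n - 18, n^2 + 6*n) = n + 6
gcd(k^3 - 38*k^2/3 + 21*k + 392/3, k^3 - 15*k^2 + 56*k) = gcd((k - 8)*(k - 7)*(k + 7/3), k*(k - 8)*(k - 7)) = k^2 - 15*k + 56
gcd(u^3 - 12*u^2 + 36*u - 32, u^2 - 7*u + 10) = u - 2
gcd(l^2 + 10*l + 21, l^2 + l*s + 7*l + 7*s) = l + 7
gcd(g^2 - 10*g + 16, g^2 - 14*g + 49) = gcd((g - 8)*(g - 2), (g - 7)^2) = 1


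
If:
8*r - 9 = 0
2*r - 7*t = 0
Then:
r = 9/8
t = 9/28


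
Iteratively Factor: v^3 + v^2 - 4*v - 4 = (v + 1)*(v^2 - 4) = (v + 1)*(v + 2)*(v - 2)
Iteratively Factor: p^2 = (p)*(p)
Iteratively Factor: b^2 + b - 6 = (b - 2)*(b + 3)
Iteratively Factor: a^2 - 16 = (a - 4)*(a + 4)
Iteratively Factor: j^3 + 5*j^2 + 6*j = (j + 2)*(j^2 + 3*j) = j*(j + 2)*(j + 3)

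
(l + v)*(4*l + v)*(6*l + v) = 24*l^3 + 34*l^2*v + 11*l*v^2 + v^3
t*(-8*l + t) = -8*l*t + t^2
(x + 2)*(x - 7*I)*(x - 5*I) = x^3 + 2*x^2 - 12*I*x^2 - 35*x - 24*I*x - 70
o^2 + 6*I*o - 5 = (o + I)*(o + 5*I)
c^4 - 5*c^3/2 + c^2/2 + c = c*(c - 2)*(c - 1)*(c + 1/2)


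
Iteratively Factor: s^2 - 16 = (s - 4)*(s + 4)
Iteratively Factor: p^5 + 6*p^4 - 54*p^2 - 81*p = (p)*(p^4 + 6*p^3 - 54*p - 81) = p*(p + 3)*(p^3 + 3*p^2 - 9*p - 27) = p*(p + 3)^2*(p^2 - 9) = p*(p + 3)^3*(p - 3)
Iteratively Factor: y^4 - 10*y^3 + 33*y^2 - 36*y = (y)*(y^3 - 10*y^2 + 33*y - 36) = y*(y - 3)*(y^2 - 7*y + 12) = y*(y - 4)*(y - 3)*(y - 3)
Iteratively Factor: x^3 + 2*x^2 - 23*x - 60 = (x + 4)*(x^2 - 2*x - 15) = (x + 3)*(x + 4)*(x - 5)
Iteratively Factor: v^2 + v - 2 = (v - 1)*(v + 2)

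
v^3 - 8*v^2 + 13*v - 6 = (v - 6)*(v - 1)^2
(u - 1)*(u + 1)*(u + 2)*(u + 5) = u^4 + 7*u^3 + 9*u^2 - 7*u - 10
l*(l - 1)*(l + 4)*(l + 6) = l^4 + 9*l^3 + 14*l^2 - 24*l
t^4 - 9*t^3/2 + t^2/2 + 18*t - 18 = (t - 3)*(t - 2)*(t - 3/2)*(t + 2)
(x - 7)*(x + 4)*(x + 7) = x^3 + 4*x^2 - 49*x - 196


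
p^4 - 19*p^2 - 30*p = p*(p - 5)*(p + 2)*(p + 3)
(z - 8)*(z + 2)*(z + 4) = z^3 - 2*z^2 - 40*z - 64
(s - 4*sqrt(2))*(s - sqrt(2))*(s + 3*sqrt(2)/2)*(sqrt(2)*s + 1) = sqrt(2)*s^4 - 6*s^3 - 21*sqrt(2)*s^2/2 + 17*s + 12*sqrt(2)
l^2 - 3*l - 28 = (l - 7)*(l + 4)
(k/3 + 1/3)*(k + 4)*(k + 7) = k^3/3 + 4*k^2 + 13*k + 28/3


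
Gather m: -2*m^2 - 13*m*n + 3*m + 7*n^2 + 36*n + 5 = -2*m^2 + m*(3 - 13*n) + 7*n^2 + 36*n + 5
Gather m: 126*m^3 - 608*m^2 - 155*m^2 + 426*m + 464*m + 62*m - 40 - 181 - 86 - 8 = 126*m^3 - 763*m^2 + 952*m - 315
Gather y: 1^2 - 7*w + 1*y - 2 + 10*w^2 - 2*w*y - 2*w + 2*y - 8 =10*w^2 - 9*w + y*(3 - 2*w) - 9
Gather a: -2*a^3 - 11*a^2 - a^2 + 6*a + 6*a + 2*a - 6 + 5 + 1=-2*a^3 - 12*a^2 + 14*a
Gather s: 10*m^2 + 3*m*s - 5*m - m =10*m^2 + 3*m*s - 6*m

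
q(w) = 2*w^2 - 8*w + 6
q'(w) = 4*w - 8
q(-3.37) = 55.67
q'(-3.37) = -21.48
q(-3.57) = 60.05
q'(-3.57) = -22.28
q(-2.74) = 42.94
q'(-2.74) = -18.96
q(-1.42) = 21.39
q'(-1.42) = -13.68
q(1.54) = -1.58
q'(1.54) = -1.84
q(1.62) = -1.71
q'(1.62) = -1.52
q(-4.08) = 71.93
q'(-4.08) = -24.32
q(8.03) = 70.72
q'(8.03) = 24.12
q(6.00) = 30.00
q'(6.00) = 16.00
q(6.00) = 30.00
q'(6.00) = 16.00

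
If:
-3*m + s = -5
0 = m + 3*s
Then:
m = 3/2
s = -1/2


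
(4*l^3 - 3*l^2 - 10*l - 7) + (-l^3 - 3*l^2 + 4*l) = 3*l^3 - 6*l^2 - 6*l - 7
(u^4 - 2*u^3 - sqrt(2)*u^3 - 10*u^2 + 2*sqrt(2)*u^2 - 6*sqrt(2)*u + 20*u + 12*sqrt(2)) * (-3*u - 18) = -3*u^5 - 12*u^4 + 3*sqrt(2)*u^4 + 12*sqrt(2)*u^3 + 66*u^3 - 18*sqrt(2)*u^2 + 120*u^2 - 360*u + 72*sqrt(2)*u - 216*sqrt(2)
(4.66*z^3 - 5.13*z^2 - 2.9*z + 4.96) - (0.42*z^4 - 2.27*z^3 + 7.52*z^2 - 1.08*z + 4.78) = -0.42*z^4 + 6.93*z^3 - 12.65*z^2 - 1.82*z + 0.18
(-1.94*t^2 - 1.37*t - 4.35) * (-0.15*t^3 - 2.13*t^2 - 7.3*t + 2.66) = 0.291*t^5 + 4.3377*t^4 + 17.7326*t^3 + 14.1061*t^2 + 28.1108*t - 11.571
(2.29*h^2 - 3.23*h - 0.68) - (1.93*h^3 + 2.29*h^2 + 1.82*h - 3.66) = -1.93*h^3 - 5.05*h + 2.98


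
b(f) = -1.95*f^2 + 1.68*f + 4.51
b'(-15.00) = 60.18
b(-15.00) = -459.44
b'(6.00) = -21.72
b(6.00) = -55.61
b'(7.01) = -25.66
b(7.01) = -79.54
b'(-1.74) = 8.47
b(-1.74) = -4.32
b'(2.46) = -7.91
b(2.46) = -3.16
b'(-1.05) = 5.78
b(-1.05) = 0.60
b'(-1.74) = 8.47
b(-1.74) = -4.32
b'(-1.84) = 8.86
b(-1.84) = -5.18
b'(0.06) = 1.45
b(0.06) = 4.60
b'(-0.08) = 1.99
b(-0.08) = 4.36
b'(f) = 1.68 - 3.9*f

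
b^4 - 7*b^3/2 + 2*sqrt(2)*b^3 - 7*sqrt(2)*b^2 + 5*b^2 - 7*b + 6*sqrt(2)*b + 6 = (b - 2)*(b - 3/2)*(b + sqrt(2))^2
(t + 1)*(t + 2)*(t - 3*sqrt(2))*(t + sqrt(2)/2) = t^4 - 5*sqrt(2)*t^3/2 + 3*t^3 - 15*sqrt(2)*t^2/2 - t^2 - 9*t - 5*sqrt(2)*t - 6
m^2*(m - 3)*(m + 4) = m^4 + m^3 - 12*m^2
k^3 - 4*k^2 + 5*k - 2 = (k - 2)*(k - 1)^2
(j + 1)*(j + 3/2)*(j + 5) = j^3 + 15*j^2/2 + 14*j + 15/2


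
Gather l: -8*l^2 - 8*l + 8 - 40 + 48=-8*l^2 - 8*l + 16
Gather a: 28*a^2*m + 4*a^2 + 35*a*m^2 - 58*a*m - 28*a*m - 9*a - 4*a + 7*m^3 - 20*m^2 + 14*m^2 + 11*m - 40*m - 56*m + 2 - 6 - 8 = a^2*(28*m + 4) + a*(35*m^2 - 86*m - 13) + 7*m^3 - 6*m^2 - 85*m - 12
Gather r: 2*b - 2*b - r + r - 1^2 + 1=0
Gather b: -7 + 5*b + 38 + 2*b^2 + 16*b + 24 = 2*b^2 + 21*b + 55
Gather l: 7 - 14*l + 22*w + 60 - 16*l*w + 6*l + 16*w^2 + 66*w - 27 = l*(-16*w - 8) + 16*w^2 + 88*w + 40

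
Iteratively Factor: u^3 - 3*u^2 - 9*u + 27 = (u - 3)*(u^2 - 9) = (u - 3)*(u + 3)*(u - 3)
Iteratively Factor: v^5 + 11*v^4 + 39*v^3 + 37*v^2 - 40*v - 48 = (v + 4)*(v^4 + 7*v^3 + 11*v^2 - 7*v - 12) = (v + 3)*(v + 4)*(v^3 + 4*v^2 - v - 4) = (v - 1)*(v + 3)*(v + 4)*(v^2 + 5*v + 4) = (v - 1)*(v + 1)*(v + 3)*(v + 4)*(v + 4)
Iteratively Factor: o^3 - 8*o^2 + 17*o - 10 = (o - 2)*(o^2 - 6*o + 5) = (o - 2)*(o - 1)*(o - 5)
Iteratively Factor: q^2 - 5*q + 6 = (q - 2)*(q - 3)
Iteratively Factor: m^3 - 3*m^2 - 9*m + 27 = (m - 3)*(m^2 - 9) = (m - 3)^2*(m + 3)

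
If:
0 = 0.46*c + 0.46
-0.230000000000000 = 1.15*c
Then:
No Solution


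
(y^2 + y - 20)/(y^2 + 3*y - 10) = (y - 4)/(y - 2)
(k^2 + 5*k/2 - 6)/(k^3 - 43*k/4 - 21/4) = 2*(-2*k^2 - 5*k + 12)/(-4*k^3 + 43*k + 21)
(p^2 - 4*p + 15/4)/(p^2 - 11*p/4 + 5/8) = 2*(2*p - 3)/(4*p - 1)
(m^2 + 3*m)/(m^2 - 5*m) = (m + 3)/(m - 5)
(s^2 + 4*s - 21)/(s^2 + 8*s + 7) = (s - 3)/(s + 1)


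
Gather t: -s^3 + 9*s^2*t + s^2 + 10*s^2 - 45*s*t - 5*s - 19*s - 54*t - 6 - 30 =-s^3 + 11*s^2 - 24*s + t*(9*s^2 - 45*s - 54) - 36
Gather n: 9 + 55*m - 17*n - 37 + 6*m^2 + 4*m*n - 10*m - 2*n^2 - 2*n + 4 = 6*m^2 + 45*m - 2*n^2 + n*(4*m - 19) - 24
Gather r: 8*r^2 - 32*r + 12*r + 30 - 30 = 8*r^2 - 20*r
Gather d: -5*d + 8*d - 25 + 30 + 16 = 3*d + 21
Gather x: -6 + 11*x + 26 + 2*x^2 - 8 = 2*x^2 + 11*x + 12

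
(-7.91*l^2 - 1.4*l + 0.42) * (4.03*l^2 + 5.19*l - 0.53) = -31.8773*l^4 - 46.6949*l^3 - 1.3811*l^2 + 2.9218*l - 0.2226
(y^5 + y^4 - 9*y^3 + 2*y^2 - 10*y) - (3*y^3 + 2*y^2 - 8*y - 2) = y^5 + y^4 - 12*y^3 - 2*y + 2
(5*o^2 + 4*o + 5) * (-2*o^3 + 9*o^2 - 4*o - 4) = -10*o^5 + 37*o^4 + 6*o^3 + 9*o^2 - 36*o - 20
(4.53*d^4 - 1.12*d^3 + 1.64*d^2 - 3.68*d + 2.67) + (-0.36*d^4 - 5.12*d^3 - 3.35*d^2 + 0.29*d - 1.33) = 4.17*d^4 - 6.24*d^3 - 1.71*d^2 - 3.39*d + 1.34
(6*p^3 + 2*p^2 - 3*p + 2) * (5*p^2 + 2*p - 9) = 30*p^5 + 22*p^4 - 65*p^3 - 14*p^2 + 31*p - 18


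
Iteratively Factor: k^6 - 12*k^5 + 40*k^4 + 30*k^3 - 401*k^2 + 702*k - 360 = (k - 4)*(k^5 - 8*k^4 + 8*k^3 + 62*k^2 - 153*k + 90) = (k - 4)*(k - 3)*(k^4 - 5*k^3 - 7*k^2 + 41*k - 30) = (k - 5)*(k - 4)*(k - 3)*(k^3 - 7*k + 6) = (k - 5)*(k - 4)*(k - 3)*(k + 3)*(k^2 - 3*k + 2) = (k - 5)*(k - 4)*(k - 3)*(k - 2)*(k + 3)*(k - 1)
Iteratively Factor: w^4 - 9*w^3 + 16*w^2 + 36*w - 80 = (w + 2)*(w^3 - 11*w^2 + 38*w - 40) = (w - 2)*(w + 2)*(w^2 - 9*w + 20) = (w - 4)*(w - 2)*(w + 2)*(w - 5)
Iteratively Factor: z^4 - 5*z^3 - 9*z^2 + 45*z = (z - 5)*(z^3 - 9*z) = (z - 5)*(z - 3)*(z^2 + 3*z) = z*(z - 5)*(z - 3)*(z + 3)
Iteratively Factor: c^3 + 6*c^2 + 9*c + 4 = (c + 1)*(c^2 + 5*c + 4) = (c + 1)*(c + 4)*(c + 1)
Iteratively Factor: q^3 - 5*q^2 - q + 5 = (q - 5)*(q^2 - 1) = (q - 5)*(q - 1)*(q + 1)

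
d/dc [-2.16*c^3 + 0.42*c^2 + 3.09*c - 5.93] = -6.48*c^2 + 0.84*c + 3.09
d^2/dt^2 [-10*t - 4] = 0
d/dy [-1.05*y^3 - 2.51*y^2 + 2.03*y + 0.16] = -3.15*y^2 - 5.02*y + 2.03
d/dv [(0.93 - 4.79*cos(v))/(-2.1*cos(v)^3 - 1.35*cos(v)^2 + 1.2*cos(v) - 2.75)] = (20.118*cos(v)^3 + 0.6075*cos(v)^2 - 2.511*cos(v) - 12.0565)*sin(v)/(4.41*cos(v)^6 + 5.67*cos(v)^5 - 3.2175*cos(v)^4 + 8.31*cos(v)^3 + 8.865*cos(v)^2 - 6.6*cos(v) + 7.5625)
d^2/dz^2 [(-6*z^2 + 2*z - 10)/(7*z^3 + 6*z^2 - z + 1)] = 4*(-147*z^6 + 147*z^5 - 1407*z^4 - 1508*z^3 - 423*z^2 + 177*z + 23)/(343*z^9 + 882*z^8 + 609*z^7 + 111*z^6 + 165*z^5 + 84*z^4 - 16*z^3 + 21*z^2 - 3*z + 1)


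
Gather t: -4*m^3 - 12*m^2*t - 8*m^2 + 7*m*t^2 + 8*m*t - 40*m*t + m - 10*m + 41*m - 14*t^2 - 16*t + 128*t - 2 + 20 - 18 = -4*m^3 - 8*m^2 + 32*m + t^2*(7*m - 14) + t*(-12*m^2 - 32*m + 112)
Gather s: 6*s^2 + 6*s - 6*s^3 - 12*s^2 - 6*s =-6*s^3 - 6*s^2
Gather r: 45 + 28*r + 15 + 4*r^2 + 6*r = 4*r^2 + 34*r + 60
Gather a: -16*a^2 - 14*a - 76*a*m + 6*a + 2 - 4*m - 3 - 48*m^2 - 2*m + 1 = -16*a^2 + a*(-76*m - 8) - 48*m^2 - 6*m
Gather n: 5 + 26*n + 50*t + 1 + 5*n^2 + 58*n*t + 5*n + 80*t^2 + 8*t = 5*n^2 + n*(58*t + 31) + 80*t^2 + 58*t + 6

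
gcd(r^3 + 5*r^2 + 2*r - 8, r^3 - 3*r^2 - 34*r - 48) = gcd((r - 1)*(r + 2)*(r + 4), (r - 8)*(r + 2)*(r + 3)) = r + 2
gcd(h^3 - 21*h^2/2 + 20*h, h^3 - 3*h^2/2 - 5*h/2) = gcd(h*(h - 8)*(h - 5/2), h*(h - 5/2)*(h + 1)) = h^2 - 5*h/2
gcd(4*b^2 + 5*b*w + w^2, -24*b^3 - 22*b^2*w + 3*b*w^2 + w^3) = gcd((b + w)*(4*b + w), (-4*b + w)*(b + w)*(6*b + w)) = b + w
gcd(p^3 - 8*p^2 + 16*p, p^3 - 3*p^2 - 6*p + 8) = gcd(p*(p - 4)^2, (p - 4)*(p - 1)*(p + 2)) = p - 4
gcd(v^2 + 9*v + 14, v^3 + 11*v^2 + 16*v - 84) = v + 7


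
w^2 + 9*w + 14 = (w + 2)*(w + 7)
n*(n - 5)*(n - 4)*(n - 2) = n^4 - 11*n^3 + 38*n^2 - 40*n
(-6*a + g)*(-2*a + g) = 12*a^2 - 8*a*g + g^2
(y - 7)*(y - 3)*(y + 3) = y^3 - 7*y^2 - 9*y + 63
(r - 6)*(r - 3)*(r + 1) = r^3 - 8*r^2 + 9*r + 18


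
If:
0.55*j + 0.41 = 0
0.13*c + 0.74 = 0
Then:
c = -5.69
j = -0.75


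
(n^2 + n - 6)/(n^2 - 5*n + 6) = (n + 3)/(n - 3)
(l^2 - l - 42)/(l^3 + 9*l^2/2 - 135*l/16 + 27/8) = 16*(l - 7)/(16*l^2 - 24*l + 9)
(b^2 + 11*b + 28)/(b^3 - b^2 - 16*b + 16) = (b + 7)/(b^2 - 5*b + 4)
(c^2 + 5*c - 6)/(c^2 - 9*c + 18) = (c^2 + 5*c - 6)/(c^2 - 9*c + 18)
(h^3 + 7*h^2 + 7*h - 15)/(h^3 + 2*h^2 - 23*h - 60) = (h^2 + 4*h - 5)/(h^2 - h - 20)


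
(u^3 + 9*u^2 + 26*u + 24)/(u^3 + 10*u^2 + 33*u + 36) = (u + 2)/(u + 3)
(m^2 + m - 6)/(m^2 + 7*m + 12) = (m - 2)/(m + 4)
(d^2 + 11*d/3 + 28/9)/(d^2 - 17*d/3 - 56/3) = (d + 4/3)/(d - 8)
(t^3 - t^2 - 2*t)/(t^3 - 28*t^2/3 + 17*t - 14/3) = 3*t*(t + 1)/(3*t^2 - 22*t + 7)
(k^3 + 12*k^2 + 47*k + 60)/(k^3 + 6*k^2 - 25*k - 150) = (k^2 + 7*k + 12)/(k^2 + k - 30)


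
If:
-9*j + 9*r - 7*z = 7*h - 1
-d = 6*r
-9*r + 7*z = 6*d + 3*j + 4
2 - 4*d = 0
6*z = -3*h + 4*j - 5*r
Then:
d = 1/2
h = -475/322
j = 199/552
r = -1/12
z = 1349/1288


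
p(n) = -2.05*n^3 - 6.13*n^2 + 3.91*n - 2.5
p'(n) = -6.15*n^2 - 12.26*n + 3.91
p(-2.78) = -16.70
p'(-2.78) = -9.54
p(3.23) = -122.91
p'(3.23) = -99.85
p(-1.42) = -14.54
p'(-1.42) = 8.92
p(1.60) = -20.33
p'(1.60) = -31.45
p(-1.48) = -15.07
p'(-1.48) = 8.58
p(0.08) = -2.23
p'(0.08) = 2.89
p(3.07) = -107.59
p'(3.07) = -91.69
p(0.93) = -5.81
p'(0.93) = -12.81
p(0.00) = -2.50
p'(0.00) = 3.91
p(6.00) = -642.52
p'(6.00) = -291.05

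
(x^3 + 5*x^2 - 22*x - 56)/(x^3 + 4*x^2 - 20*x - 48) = (x + 7)/(x + 6)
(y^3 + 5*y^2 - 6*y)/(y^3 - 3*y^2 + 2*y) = (y + 6)/(y - 2)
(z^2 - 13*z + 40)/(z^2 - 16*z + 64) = (z - 5)/(z - 8)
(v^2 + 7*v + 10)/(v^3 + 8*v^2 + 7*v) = (v^2 + 7*v + 10)/(v*(v^2 + 8*v + 7))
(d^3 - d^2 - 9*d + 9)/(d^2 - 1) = (d^2 - 9)/(d + 1)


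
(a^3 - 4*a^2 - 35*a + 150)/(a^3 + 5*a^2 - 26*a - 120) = (a - 5)/(a + 4)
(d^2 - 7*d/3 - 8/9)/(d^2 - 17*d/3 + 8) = (d + 1/3)/(d - 3)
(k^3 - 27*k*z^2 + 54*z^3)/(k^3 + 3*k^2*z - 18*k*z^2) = (k - 3*z)/k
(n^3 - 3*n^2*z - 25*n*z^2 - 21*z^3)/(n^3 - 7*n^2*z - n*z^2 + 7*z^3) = (-n - 3*z)/(-n + z)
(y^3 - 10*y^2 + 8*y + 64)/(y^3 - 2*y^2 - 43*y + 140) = (y^2 - 6*y - 16)/(y^2 + 2*y - 35)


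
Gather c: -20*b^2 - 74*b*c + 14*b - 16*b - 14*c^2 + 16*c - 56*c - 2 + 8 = -20*b^2 - 2*b - 14*c^2 + c*(-74*b - 40) + 6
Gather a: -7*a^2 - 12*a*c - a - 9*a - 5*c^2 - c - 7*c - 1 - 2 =-7*a^2 + a*(-12*c - 10) - 5*c^2 - 8*c - 3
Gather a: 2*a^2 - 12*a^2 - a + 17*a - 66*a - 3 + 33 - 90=-10*a^2 - 50*a - 60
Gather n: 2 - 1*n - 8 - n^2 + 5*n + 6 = -n^2 + 4*n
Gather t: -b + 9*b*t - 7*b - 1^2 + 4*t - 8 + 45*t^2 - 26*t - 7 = -8*b + 45*t^2 + t*(9*b - 22) - 16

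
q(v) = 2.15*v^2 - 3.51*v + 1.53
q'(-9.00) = -42.21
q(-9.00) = 207.27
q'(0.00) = -3.51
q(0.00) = 1.53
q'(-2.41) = -13.87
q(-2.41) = 22.48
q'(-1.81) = -11.29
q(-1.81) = 14.93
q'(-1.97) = -11.98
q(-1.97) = 16.79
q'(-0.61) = -6.13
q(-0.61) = 4.47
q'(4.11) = 14.16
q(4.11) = 23.42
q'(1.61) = 3.41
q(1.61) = 1.45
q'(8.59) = 33.43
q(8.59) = 130.02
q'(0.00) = -3.51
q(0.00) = 1.53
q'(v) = 4.3*v - 3.51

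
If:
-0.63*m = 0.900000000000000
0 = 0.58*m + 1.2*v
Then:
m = -1.43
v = 0.69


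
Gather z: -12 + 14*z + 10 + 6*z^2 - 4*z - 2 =6*z^2 + 10*z - 4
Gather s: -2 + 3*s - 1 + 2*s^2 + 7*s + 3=2*s^2 + 10*s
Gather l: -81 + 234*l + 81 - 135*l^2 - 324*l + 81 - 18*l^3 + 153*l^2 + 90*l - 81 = -18*l^3 + 18*l^2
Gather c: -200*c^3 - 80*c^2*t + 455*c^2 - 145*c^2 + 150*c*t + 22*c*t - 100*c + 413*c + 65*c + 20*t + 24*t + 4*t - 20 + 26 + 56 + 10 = -200*c^3 + c^2*(310 - 80*t) + c*(172*t + 378) + 48*t + 72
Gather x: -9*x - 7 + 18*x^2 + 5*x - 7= 18*x^2 - 4*x - 14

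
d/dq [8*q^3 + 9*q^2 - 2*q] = 24*q^2 + 18*q - 2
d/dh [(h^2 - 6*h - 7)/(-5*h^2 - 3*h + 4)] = (-33*h^2 - 62*h - 45)/(25*h^4 + 30*h^3 - 31*h^2 - 24*h + 16)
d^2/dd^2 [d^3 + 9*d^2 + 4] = 6*d + 18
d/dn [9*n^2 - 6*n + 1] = 18*n - 6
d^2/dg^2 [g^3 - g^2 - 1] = 6*g - 2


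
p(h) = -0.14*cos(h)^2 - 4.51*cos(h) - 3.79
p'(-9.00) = -1.75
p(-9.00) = 0.20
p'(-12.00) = 2.55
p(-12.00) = -7.70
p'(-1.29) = -4.41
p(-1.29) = -5.05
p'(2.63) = 2.09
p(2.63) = 0.04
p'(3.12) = 0.09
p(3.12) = 0.58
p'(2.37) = 3.00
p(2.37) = -0.63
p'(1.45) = 4.51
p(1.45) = -4.34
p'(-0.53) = -2.40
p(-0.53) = -7.79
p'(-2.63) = -2.09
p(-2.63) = 0.04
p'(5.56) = -3.12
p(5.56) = -7.25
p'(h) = 0.28*sin(h)*cos(h) + 4.51*sin(h)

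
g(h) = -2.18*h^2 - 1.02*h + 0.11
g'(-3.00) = 12.06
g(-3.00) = -16.45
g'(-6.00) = 25.14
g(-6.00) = -72.25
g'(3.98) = -18.37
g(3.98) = -38.48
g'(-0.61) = 1.64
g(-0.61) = -0.08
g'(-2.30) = 9.01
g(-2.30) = -9.08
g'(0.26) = -2.15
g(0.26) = -0.30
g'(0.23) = -2.02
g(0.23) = -0.24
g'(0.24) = -2.07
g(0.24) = -0.26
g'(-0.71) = 2.08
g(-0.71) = -0.26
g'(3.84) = -17.76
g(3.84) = -35.95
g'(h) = -4.36*h - 1.02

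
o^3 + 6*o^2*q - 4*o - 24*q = (o - 2)*(o + 2)*(o + 6*q)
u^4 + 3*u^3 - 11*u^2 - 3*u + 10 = (u - 2)*(u - 1)*(u + 1)*(u + 5)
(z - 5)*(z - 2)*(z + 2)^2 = z^4 - 3*z^3 - 14*z^2 + 12*z + 40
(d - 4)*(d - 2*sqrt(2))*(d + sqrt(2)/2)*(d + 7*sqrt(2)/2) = d^4 - 4*d^3 + 2*sqrt(2)*d^3 - 25*d^2/2 - 8*sqrt(2)*d^2 - 7*sqrt(2)*d + 50*d + 28*sqrt(2)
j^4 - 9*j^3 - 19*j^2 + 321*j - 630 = (j - 7)*(j - 5)*(j - 3)*(j + 6)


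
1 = 1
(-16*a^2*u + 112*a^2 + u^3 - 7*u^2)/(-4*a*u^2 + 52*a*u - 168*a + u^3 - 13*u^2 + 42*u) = (4*a + u)/(u - 6)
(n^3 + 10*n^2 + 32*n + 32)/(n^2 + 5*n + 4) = (n^2 + 6*n + 8)/(n + 1)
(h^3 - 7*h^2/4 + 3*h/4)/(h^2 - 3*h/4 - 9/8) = 2*h*(-4*h^2 + 7*h - 3)/(-8*h^2 + 6*h + 9)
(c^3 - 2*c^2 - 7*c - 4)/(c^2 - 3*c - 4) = c + 1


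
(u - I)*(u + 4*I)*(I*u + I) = I*u^3 - 3*u^2 + I*u^2 - 3*u + 4*I*u + 4*I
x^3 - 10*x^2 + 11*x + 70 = (x - 7)*(x - 5)*(x + 2)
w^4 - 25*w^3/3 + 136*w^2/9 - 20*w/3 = w*(w - 6)*(w - 5/3)*(w - 2/3)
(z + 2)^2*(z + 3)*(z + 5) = z^4 + 12*z^3 + 51*z^2 + 92*z + 60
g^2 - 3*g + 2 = (g - 2)*(g - 1)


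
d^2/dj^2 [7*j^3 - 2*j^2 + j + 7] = 42*j - 4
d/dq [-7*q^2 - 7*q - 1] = -14*q - 7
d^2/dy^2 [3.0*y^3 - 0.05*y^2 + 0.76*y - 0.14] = 18.0*y - 0.1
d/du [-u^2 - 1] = -2*u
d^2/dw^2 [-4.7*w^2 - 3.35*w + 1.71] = -9.40000000000000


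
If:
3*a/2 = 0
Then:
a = 0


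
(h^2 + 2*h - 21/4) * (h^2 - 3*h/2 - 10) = h^4 + h^3/2 - 73*h^2/4 - 97*h/8 + 105/2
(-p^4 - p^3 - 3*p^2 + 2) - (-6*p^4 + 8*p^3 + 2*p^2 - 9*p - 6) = 5*p^4 - 9*p^3 - 5*p^2 + 9*p + 8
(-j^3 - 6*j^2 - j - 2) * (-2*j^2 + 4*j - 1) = 2*j^5 + 8*j^4 - 21*j^3 + 6*j^2 - 7*j + 2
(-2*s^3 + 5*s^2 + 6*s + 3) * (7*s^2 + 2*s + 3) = -14*s^5 + 31*s^4 + 46*s^3 + 48*s^2 + 24*s + 9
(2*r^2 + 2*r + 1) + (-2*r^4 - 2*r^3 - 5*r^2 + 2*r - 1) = -2*r^4 - 2*r^3 - 3*r^2 + 4*r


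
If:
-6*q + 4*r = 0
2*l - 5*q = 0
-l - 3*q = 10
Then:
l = -50/11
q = -20/11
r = -30/11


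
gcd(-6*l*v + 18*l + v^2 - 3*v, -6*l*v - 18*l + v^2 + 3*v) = -6*l + v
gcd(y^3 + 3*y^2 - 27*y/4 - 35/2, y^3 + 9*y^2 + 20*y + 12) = y + 2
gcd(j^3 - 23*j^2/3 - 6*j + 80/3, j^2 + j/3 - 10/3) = j^2 + j/3 - 10/3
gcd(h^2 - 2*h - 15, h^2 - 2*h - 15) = h^2 - 2*h - 15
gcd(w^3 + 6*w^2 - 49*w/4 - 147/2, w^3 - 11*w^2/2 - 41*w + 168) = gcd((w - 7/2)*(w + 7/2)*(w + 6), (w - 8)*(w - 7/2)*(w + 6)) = w^2 + 5*w/2 - 21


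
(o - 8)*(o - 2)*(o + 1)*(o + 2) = o^4 - 7*o^3 - 12*o^2 + 28*o + 32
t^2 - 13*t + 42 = (t - 7)*(t - 6)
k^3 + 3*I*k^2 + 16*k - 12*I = (k - 2*I)*(k - I)*(k + 6*I)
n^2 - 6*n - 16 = (n - 8)*(n + 2)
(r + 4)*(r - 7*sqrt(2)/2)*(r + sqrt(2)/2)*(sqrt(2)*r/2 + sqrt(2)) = sqrt(2)*r^4/2 - 3*r^3 + 3*sqrt(2)*r^3 - 18*r^2 + 9*sqrt(2)*r^2/4 - 24*r - 21*sqrt(2)*r/2 - 14*sqrt(2)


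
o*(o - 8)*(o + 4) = o^3 - 4*o^2 - 32*o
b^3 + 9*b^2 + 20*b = b*(b + 4)*(b + 5)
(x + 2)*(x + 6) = x^2 + 8*x + 12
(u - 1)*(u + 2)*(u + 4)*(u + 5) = u^4 + 10*u^3 + 27*u^2 + 2*u - 40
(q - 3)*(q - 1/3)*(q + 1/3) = q^3 - 3*q^2 - q/9 + 1/3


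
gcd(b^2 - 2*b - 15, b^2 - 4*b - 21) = b + 3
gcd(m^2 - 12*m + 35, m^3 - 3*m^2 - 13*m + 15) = m - 5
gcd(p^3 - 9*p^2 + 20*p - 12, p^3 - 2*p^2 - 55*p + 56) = p - 1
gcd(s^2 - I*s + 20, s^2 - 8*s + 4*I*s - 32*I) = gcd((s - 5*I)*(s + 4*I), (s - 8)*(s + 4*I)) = s + 4*I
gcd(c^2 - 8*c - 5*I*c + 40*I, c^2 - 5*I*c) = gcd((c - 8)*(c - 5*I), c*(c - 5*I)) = c - 5*I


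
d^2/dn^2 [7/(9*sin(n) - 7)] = 63*(-9*sin(n)^2 - 7*sin(n) + 18)/(9*sin(n) - 7)^3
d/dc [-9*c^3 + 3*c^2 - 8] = 3*c*(2 - 9*c)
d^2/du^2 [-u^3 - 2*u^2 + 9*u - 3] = -6*u - 4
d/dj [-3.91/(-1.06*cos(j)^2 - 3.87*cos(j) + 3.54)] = (8.2892*cos(j) + 15.1317)*sin(j)/(1.06*cos(j)^2 + 3.87*cos(j) - 3.54)^2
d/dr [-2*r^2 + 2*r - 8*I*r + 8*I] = -4*r + 2 - 8*I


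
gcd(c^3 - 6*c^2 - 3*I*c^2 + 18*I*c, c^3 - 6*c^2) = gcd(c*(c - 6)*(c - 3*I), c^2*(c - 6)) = c^2 - 6*c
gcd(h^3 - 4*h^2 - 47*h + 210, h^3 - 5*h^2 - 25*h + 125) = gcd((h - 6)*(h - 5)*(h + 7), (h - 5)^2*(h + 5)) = h - 5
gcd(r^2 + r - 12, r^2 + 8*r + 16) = r + 4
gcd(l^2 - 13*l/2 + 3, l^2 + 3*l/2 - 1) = l - 1/2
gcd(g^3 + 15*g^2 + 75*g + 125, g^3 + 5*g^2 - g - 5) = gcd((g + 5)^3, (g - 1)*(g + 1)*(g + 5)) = g + 5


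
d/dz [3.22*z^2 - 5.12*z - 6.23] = 6.44*z - 5.12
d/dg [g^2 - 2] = 2*g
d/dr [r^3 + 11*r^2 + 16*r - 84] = 3*r^2 + 22*r + 16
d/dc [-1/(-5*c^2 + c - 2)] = (1 - 10*c)/(5*c^2 - c + 2)^2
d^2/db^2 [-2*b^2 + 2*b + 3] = -4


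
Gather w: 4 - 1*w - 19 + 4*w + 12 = 3*w - 3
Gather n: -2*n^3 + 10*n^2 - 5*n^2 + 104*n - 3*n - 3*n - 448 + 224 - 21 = -2*n^3 + 5*n^2 + 98*n - 245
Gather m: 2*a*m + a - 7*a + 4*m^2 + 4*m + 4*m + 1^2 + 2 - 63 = -6*a + 4*m^2 + m*(2*a + 8) - 60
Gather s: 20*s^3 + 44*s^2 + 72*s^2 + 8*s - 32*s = 20*s^3 + 116*s^2 - 24*s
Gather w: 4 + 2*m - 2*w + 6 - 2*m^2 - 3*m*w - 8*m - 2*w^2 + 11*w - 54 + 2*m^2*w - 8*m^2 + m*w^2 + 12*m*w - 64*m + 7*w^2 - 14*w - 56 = -10*m^2 - 70*m + w^2*(m + 5) + w*(2*m^2 + 9*m - 5) - 100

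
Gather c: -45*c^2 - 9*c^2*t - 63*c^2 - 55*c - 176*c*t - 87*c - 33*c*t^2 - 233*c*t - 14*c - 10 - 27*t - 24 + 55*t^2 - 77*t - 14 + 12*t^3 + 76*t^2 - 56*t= c^2*(-9*t - 108) + c*(-33*t^2 - 409*t - 156) + 12*t^3 + 131*t^2 - 160*t - 48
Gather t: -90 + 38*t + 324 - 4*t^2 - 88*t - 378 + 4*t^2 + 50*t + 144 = 0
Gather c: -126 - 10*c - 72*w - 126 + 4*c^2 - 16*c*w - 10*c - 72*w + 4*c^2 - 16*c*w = 8*c^2 + c*(-32*w - 20) - 144*w - 252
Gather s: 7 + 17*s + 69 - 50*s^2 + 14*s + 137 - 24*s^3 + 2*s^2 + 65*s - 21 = -24*s^3 - 48*s^2 + 96*s + 192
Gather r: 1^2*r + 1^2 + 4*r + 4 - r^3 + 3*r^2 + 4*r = -r^3 + 3*r^2 + 9*r + 5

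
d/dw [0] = 0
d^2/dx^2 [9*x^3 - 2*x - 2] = 54*x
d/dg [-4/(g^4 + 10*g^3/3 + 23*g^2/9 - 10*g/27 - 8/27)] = 216*(54*g^3 + 135*g^2 + 69*g - 5)/(27*g^4 + 90*g^3 + 69*g^2 - 10*g - 8)^2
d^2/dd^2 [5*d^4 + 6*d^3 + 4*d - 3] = 12*d*(5*d + 3)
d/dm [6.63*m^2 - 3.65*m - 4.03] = 13.26*m - 3.65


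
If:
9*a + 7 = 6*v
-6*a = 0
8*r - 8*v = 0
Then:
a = 0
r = 7/6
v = 7/6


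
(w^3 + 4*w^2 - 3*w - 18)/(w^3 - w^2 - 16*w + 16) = (w^3 + 4*w^2 - 3*w - 18)/(w^3 - w^2 - 16*w + 16)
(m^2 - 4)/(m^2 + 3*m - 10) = (m + 2)/(m + 5)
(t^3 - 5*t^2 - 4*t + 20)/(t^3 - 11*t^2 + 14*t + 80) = (t - 2)/(t - 8)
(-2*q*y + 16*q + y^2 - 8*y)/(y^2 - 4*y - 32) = (-2*q + y)/(y + 4)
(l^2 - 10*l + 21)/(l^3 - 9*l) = (l - 7)/(l*(l + 3))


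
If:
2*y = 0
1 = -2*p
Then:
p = -1/2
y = 0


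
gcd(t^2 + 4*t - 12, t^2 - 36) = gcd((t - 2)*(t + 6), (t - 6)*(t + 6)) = t + 6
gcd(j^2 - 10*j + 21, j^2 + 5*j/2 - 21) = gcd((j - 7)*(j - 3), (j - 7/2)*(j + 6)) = 1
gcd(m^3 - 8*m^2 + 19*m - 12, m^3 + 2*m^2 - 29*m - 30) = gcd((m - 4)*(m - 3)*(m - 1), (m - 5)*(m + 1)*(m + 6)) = 1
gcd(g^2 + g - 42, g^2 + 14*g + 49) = g + 7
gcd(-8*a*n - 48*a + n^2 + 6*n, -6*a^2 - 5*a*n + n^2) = 1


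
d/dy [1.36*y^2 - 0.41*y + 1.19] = 2.72*y - 0.41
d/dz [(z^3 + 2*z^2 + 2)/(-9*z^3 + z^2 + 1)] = 19*z^2*(z^2 + 3)/(81*z^6 - 18*z^5 + z^4 - 18*z^3 + 2*z^2 + 1)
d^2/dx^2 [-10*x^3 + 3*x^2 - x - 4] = 6 - 60*x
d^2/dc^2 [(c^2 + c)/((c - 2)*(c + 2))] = 2*(c^3 + 12*c^2 + 12*c + 16)/(c^6 - 12*c^4 + 48*c^2 - 64)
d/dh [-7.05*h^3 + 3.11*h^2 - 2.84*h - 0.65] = -21.15*h^2 + 6.22*h - 2.84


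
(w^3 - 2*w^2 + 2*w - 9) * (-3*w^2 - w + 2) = -3*w^5 + 5*w^4 - 2*w^3 + 21*w^2 + 13*w - 18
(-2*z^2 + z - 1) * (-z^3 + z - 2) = 2*z^5 - z^4 - z^3 + 5*z^2 - 3*z + 2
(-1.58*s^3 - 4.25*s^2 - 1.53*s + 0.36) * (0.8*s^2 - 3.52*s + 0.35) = -1.264*s^5 + 2.1616*s^4 + 13.183*s^3 + 4.1861*s^2 - 1.8027*s + 0.126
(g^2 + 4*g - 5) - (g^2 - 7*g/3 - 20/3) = 19*g/3 + 5/3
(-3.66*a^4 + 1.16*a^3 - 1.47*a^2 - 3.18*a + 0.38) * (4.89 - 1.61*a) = 5.8926*a^5 - 19.765*a^4 + 8.0391*a^3 - 2.0685*a^2 - 16.162*a + 1.8582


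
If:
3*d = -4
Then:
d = -4/3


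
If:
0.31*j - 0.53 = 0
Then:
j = 1.71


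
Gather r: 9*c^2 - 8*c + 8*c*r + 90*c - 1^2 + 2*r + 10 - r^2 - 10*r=9*c^2 + 82*c - r^2 + r*(8*c - 8) + 9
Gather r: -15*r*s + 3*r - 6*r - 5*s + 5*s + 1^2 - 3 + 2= r*(-15*s - 3)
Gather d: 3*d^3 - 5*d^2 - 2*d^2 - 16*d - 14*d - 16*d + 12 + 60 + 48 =3*d^3 - 7*d^2 - 46*d + 120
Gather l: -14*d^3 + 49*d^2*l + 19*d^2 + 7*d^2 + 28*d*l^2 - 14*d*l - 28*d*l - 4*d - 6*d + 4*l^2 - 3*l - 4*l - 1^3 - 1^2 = -14*d^3 + 26*d^2 - 10*d + l^2*(28*d + 4) + l*(49*d^2 - 42*d - 7) - 2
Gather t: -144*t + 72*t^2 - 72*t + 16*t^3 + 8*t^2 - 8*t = 16*t^3 + 80*t^2 - 224*t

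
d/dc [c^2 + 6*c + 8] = 2*c + 6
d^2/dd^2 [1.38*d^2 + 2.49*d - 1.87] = 2.76000000000000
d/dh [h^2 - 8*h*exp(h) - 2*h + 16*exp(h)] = -8*h*exp(h) + 2*h + 8*exp(h) - 2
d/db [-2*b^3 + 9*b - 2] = 9 - 6*b^2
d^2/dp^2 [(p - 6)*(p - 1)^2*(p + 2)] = 12*p^2 - 36*p - 6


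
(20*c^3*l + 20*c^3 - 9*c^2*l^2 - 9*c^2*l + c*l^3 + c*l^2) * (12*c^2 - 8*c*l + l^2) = 240*c^5*l + 240*c^5 - 268*c^4*l^2 - 268*c^4*l + 104*c^3*l^3 + 104*c^3*l^2 - 17*c^2*l^4 - 17*c^2*l^3 + c*l^5 + c*l^4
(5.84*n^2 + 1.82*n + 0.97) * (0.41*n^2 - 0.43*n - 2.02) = 2.3944*n^4 - 1.765*n^3 - 12.1817*n^2 - 4.0935*n - 1.9594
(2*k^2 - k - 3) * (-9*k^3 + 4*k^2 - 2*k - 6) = -18*k^5 + 17*k^4 + 19*k^3 - 22*k^2 + 12*k + 18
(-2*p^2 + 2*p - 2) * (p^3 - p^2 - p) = -2*p^5 + 4*p^4 - 2*p^3 + 2*p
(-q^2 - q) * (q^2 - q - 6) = -q^4 + 7*q^2 + 6*q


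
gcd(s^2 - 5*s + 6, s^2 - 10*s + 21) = s - 3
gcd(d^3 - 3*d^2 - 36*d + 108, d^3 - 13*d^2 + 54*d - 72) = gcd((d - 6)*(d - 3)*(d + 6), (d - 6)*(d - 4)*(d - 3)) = d^2 - 9*d + 18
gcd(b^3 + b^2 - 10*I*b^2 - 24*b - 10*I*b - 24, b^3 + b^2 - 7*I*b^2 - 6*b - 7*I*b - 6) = b^2 + b*(1 - 6*I) - 6*I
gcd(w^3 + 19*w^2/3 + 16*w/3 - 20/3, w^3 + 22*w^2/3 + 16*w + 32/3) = w + 2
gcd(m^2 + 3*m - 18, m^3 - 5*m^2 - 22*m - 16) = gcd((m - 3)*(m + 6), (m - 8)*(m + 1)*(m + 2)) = 1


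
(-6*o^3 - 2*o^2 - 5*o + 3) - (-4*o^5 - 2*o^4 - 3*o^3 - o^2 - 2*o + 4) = 4*o^5 + 2*o^4 - 3*o^3 - o^2 - 3*o - 1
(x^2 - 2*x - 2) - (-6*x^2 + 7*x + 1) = 7*x^2 - 9*x - 3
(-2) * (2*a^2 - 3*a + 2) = -4*a^2 + 6*a - 4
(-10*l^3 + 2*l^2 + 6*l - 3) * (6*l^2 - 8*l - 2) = -60*l^5 + 92*l^4 + 40*l^3 - 70*l^2 + 12*l + 6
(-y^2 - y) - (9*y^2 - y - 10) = 10 - 10*y^2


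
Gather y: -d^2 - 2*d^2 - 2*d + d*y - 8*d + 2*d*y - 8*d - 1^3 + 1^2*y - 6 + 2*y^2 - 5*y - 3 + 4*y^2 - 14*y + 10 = -3*d^2 - 18*d + 6*y^2 + y*(3*d - 18)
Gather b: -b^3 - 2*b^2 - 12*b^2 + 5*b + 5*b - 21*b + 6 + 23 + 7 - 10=-b^3 - 14*b^2 - 11*b + 26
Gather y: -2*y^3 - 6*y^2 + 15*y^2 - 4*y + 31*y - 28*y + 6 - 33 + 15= -2*y^3 + 9*y^2 - y - 12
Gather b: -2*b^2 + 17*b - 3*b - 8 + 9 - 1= -2*b^2 + 14*b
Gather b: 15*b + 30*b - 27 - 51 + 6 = 45*b - 72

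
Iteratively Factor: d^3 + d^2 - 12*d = (d + 4)*(d^2 - 3*d) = d*(d + 4)*(d - 3)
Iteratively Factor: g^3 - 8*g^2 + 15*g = (g - 5)*(g^2 - 3*g) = (g - 5)*(g - 3)*(g)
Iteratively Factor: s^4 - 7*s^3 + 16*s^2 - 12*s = (s - 2)*(s^3 - 5*s^2 + 6*s) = (s - 3)*(s - 2)*(s^2 - 2*s) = s*(s - 3)*(s - 2)*(s - 2)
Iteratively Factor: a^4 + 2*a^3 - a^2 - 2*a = (a + 2)*(a^3 - a) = a*(a + 2)*(a^2 - 1) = a*(a - 1)*(a + 2)*(a + 1)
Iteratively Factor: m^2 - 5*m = (m)*(m - 5)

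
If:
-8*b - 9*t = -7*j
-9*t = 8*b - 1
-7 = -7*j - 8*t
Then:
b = -23/32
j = 1/7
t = 3/4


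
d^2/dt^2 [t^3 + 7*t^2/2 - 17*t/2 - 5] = 6*t + 7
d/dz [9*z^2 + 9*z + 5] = 18*z + 9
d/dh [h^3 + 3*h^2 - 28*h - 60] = 3*h^2 + 6*h - 28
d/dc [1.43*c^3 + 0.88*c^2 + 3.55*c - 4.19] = 4.29*c^2 + 1.76*c + 3.55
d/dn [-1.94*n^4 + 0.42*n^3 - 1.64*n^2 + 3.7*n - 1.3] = -7.76*n^3 + 1.26*n^2 - 3.28*n + 3.7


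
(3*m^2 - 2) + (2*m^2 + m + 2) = 5*m^2 + m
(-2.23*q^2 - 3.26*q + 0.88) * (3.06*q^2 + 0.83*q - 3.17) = -6.8238*q^4 - 11.8265*q^3 + 7.0561*q^2 + 11.0646*q - 2.7896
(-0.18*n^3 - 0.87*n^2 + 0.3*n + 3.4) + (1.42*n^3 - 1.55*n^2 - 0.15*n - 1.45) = 1.24*n^3 - 2.42*n^2 + 0.15*n + 1.95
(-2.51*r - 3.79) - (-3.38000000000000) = -2.51*r - 0.41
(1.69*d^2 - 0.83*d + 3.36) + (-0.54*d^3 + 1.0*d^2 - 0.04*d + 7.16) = -0.54*d^3 + 2.69*d^2 - 0.87*d + 10.52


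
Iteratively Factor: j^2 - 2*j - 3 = (j - 3)*(j + 1)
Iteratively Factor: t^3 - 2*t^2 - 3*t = (t)*(t^2 - 2*t - 3) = t*(t - 3)*(t + 1)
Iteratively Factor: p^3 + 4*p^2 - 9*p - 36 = (p + 3)*(p^2 + p - 12) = (p - 3)*(p + 3)*(p + 4)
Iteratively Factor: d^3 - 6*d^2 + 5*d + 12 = (d + 1)*(d^2 - 7*d + 12) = (d - 3)*(d + 1)*(d - 4)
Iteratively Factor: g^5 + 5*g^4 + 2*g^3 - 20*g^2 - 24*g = (g)*(g^4 + 5*g^3 + 2*g^2 - 20*g - 24) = g*(g + 2)*(g^3 + 3*g^2 - 4*g - 12) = g*(g - 2)*(g + 2)*(g^2 + 5*g + 6) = g*(g - 2)*(g + 2)^2*(g + 3)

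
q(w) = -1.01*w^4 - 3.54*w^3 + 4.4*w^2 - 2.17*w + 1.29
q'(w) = -4.04*w^3 - 10.62*w^2 + 8.8*w - 2.17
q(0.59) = 0.69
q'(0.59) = -1.50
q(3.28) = -200.31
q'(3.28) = -230.12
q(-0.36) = 2.79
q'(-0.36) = -6.53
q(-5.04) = -74.49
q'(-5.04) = 200.93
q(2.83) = -114.63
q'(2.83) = -153.89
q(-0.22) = 2.02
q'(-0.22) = -4.58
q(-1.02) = 10.74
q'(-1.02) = -17.91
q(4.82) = -848.50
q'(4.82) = -658.88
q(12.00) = -26451.63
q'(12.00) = -8406.97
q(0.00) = 1.29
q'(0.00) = -2.17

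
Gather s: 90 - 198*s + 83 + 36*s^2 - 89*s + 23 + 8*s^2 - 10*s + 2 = 44*s^2 - 297*s + 198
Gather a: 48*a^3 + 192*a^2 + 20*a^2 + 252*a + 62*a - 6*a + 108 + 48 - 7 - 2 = 48*a^3 + 212*a^2 + 308*a + 147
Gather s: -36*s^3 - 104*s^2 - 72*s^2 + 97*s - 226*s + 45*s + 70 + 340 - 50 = -36*s^3 - 176*s^2 - 84*s + 360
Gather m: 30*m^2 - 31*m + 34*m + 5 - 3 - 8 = 30*m^2 + 3*m - 6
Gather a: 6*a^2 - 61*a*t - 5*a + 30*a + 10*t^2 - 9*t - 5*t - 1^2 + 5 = 6*a^2 + a*(25 - 61*t) + 10*t^2 - 14*t + 4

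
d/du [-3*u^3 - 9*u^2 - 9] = 9*u*(-u - 2)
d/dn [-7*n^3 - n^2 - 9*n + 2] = -21*n^2 - 2*n - 9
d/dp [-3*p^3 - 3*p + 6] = -9*p^2 - 3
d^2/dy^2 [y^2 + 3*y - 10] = 2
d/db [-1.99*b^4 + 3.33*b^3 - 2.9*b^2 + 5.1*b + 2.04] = -7.96*b^3 + 9.99*b^2 - 5.8*b + 5.1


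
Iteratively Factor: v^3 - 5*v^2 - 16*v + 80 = (v + 4)*(v^2 - 9*v + 20) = (v - 4)*(v + 4)*(v - 5)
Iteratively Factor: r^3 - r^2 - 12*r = (r - 4)*(r^2 + 3*r) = (r - 4)*(r + 3)*(r)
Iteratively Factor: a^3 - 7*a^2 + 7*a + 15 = (a - 3)*(a^2 - 4*a - 5) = (a - 5)*(a - 3)*(a + 1)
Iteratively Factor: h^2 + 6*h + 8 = (h + 4)*(h + 2)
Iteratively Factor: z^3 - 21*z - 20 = (z + 4)*(z^2 - 4*z - 5) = (z + 1)*(z + 4)*(z - 5)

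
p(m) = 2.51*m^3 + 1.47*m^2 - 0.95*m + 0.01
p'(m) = 7.53*m^2 + 2.94*m - 0.95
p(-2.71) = -36.57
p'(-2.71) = 46.38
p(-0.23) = 0.28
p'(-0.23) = -1.23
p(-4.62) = -211.74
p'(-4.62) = 146.19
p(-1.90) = -10.09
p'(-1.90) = 20.65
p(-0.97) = 0.02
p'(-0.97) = 3.28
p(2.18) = 30.93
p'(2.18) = 41.24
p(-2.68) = -35.20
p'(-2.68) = 45.25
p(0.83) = 1.67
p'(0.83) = 6.68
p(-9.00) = -1702.16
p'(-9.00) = 582.52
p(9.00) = 1940.32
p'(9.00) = 635.44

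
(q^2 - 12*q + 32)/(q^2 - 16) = (q - 8)/(q + 4)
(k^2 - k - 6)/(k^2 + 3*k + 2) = (k - 3)/(k + 1)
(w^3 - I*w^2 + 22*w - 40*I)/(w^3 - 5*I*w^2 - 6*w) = (w^2 + I*w + 20)/(w*(w - 3*I))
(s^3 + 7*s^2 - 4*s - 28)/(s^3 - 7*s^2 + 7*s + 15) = (s^3 + 7*s^2 - 4*s - 28)/(s^3 - 7*s^2 + 7*s + 15)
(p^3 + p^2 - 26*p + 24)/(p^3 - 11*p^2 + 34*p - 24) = (p + 6)/(p - 6)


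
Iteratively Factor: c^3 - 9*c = (c + 3)*(c^2 - 3*c) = (c - 3)*(c + 3)*(c)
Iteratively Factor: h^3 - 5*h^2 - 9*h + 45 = (h + 3)*(h^2 - 8*h + 15) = (h - 3)*(h + 3)*(h - 5)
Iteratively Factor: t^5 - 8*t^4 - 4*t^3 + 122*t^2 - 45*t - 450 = (t + 2)*(t^4 - 10*t^3 + 16*t^2 + 90*t - 225) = (t - 5)*(t + 2)*(t^3 - 5*t^2 - 9*t + 45) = (t - 5)*(t - 3)*(t + 2)*(t^2 - 2*t - 15) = (t - 5)^2*(t - 3)*(t + 2)*(t + 3)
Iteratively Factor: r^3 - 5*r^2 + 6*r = (r - 2)*(r^2 - 3*r) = r*(r - 2)*(r - 3)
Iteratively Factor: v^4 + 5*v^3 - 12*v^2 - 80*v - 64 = (v + 4)*(v^3 + v^2 - 16*v - 16) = (v + 4)^2*(v^2 - 3*v - 4) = (v + 1)*(v + 4)^2*(v - 4)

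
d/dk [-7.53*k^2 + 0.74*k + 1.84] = 0.74 - 15.06*k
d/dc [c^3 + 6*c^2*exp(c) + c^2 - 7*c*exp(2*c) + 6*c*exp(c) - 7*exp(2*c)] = 6*c^2*exp(c) + 3*c^2 - 14*c*exp(2*c) + 18*c*exp(c) + 2*c - 21*exp(2*c) + 6*exp(c)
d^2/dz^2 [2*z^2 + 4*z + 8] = 4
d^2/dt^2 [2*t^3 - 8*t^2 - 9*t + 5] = 12*t - 16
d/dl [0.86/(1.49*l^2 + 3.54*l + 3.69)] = (-2.5628*l - 3.0444)/(1.49*l^2 + 3.54*l + 3.69)^2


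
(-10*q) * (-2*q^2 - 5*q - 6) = 20*q^3 + 50*q^2 + 60*q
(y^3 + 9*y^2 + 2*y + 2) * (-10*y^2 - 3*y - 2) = -10*y^5 - 93*y^4 - 49*y^3 - 44*y^2 - 10*y - 4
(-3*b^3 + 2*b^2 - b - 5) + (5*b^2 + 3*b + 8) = -3*b^3 + 7*b^2 + 2*b + 3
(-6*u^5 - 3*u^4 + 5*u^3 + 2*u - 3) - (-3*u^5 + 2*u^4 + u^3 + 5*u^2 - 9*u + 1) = -3*u^5 - 5*u^4 + 4*u^3 - 5*u^2 + 11*u - 4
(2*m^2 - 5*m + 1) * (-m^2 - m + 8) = -2*m^4 + 3*m^3 + 20*m^2 - 41*m + 8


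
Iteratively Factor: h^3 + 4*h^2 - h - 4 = (h - 1)*(h^2 + 5*h + 4) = (h - 1)*(h + 1)*(h + 4)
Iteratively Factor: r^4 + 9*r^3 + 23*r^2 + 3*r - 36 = (r + 3)*(r^3 + 6*r^2 + 5*r - 12) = (r - 1)*(r + 3)*(r^2 + 7*r + 12) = (r - 1)*(r + 3)*(r + 4)*(r + 3)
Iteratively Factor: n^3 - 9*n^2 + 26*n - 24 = (n - 3)*(n^2 - 6*n + 8) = (n - 3)*(n - 2)*(n - 4)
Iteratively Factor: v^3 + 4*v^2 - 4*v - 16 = (v + 4)*(v^2 - 4) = (v + 2)*(v + 4)*(v - 2)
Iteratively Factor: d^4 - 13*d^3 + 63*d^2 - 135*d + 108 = (d - 3)*(d^3 - 10*d^2 + 33*d - 36) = (d - 3)^2*(d^2 - 7*d + 12) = (d - 3)^3*(d - 4)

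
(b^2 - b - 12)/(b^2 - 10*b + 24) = (b + 3)/(b - 6)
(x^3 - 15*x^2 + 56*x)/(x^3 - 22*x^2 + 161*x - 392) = x/(x - 7)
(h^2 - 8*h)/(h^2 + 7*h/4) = 4*(h - 8)/(4*h + 7)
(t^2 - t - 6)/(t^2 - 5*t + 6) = (t + 2)/(t - 2)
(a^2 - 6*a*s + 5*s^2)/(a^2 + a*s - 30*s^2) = (a - s)/(a + 6*s)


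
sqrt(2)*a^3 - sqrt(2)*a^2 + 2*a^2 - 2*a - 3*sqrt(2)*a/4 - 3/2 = (a - 3/2)*(a + sqrt(2))*(sqrt(2)*a + sqrt(2)/2)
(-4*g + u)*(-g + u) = 4*g^2 - 5*g*u + u^2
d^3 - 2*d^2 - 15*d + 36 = (d - 3)^2*(d + 4)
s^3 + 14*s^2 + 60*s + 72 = (s + 2)*(s + 6)^2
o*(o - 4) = o^2 - 4*o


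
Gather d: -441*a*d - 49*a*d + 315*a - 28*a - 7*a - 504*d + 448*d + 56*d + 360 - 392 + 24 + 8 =-490*a*d + 280*a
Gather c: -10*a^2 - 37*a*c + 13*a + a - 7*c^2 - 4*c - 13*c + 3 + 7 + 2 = -10*a^2 + 14*a - 7*c^2 + c*(-37*a - 17) + 12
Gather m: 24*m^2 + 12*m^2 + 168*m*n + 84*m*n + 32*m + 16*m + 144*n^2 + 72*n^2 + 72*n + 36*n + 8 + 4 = 36*m^2 + m*(252*n + 48) + 216*n^2 + 108*n + 12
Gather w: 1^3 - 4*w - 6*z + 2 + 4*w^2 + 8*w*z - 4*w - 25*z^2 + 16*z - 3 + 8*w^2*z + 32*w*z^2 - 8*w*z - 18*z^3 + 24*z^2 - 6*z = w^2*(8*z + 4) + w*(32*z^2 - 8) - 18*z^3 - z^2 + 4*z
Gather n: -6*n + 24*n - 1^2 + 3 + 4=18*n + 6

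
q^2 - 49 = (q - 7)*(q + 7)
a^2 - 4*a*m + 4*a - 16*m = (a + 4)*(a - 4*m)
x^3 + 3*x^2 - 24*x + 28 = (x - 2)^2*(x + 7)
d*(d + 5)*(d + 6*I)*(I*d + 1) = I*d^4 - 5*d^3 + 5*I*d^3 - 25*d^2 + 6*I*d^2 + 30*I*d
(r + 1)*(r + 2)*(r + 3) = r^3 + 6*r^2 + 11*r + 6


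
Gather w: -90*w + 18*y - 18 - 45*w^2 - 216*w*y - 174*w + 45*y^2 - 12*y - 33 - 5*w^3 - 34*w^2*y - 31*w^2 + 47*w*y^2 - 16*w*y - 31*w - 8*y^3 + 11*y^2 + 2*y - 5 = -5*w^3 + w^2*(-34*y - 76) + w*(47*y^2 - 232*y - 295) - 8*y^3 + 56*y^2 + 8*y - 56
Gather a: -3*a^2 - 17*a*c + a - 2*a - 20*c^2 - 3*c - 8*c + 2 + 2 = -3*a^2 + a*(-17*c - 1) - 20*c^2 - 11*c + 4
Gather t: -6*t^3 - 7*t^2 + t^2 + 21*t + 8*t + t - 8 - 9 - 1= -6*t^3 - 6*t^2 + 30*t - 18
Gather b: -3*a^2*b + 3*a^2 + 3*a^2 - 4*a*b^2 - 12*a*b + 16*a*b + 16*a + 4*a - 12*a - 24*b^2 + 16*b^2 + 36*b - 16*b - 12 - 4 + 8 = 6*a^2 + 8*a + b^2*(-4*a - 8) + b*(-3*a^2 + 4*a + 20) - 8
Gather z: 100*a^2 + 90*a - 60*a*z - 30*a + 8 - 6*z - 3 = 100*a^2 + 60*a + z*(-60*a - 6) + 5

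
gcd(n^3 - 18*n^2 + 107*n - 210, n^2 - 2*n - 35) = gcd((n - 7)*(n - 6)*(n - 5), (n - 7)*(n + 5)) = n - 7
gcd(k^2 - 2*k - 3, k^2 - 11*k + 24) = k - 3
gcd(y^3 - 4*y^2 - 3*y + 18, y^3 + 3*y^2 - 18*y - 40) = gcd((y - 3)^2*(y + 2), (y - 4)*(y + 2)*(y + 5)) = y + 2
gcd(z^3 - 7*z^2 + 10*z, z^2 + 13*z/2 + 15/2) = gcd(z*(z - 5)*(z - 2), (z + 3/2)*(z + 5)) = 1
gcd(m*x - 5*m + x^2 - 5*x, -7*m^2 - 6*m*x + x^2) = m + x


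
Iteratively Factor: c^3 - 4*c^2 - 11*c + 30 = (c - 5)*(c^2 + c - 6) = (c - 5)*(c - 2)*(c + 3)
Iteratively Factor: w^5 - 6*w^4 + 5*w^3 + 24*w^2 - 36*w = (w - 3)*(w^4 - 3*w^3 - 4*w^2 + 12*w) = w*(w - 3)*(w^3 - 3*w^2 - 4*w + 12) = w*(w - 3)*(w + 2)*(w^2 - 5*w + 6) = w*(w - 3)*(w - 2)*(w + 2)*(w - 3)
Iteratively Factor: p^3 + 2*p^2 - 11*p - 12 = (p - 3)*(p^2 + 5*p + 4) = (p - 3)*(p + 4)*(p + 1)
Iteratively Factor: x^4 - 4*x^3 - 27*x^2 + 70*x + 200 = (x + 2)*(x^3 - 6*x^2 - 15*x + 100) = (x - 5)*(x + 2)*(x^2 - x - 20) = (x - 5)*(x + 2)*(x + 4)*(x - 5)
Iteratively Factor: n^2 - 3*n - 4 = (n + 1)*(n - 4)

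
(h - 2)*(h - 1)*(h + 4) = h^3 + h^2 - 10*h + 8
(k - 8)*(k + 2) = k^2 - 6*k - 16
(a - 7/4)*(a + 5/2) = a^2 + 3*a/4 - 35/8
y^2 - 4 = (y - 2)*(y + 2)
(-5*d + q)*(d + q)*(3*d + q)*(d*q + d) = -15*d^4*q - 15*d^4 - 17*d^3*q^2 - 17*d^3*q - d^2*q^3 - d^2*q^2 + d*q^4 + d*q^3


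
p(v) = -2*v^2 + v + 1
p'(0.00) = 1.00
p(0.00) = 1.00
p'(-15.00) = 61.00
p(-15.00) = -464.00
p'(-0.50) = 3.00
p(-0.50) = 0.00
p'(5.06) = -19.24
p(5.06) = -45.15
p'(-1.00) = 5.00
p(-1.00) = -2.00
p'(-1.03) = 5.12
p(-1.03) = -2.15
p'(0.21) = 0.16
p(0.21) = 1.12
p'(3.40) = -12.60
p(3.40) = -18.72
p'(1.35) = -4.40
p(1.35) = -1.30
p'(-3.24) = 13.96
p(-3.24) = -23.24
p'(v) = 1 - 4*v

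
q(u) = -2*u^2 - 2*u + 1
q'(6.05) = -26.20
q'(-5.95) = 21.80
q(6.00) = -83.00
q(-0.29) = 1.41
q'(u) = -4*u - 2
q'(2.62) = -12.48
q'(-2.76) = 9.04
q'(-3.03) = 10.12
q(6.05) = -84.30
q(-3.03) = -11.30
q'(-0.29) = -0.84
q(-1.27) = 0.31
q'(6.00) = -26.00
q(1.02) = -3.12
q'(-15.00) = 58.00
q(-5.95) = -57.90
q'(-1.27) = 3.08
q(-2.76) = -8.72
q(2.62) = -17.97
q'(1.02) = -6.08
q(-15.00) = -419.00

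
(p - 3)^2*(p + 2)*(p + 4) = p^4 - 19*p^2 + 6*p + 72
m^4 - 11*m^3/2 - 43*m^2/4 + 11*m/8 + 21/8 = (m - 7)*(m - 1/2)*(m + 1/2)*(m + 3/2)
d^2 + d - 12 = (d - 3)*(d + 4)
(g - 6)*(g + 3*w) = g^2 + 3*g*w - 6*g - 18*w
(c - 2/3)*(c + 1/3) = c^2 - c/3 - 2/9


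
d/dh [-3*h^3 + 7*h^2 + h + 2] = -9*h^2 + 14*h + 1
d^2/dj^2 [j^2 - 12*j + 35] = 2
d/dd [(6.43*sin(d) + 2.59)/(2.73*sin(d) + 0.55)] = -3.5342*cos(d)/(2.73*sin(d) + 0.55)^2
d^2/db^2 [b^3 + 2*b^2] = 6*b + 4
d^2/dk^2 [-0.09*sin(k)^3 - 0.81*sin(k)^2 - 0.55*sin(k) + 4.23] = 0.6175*sin(k) - 0.2025*sin(3*k) - 1.62*cos(2*k)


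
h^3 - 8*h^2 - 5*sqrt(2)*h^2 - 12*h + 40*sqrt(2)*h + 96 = (h - 8)*(h - 6*sqrt(2))*(h + sqrt(2))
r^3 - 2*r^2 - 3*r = r*(r - 3)*(r + 1)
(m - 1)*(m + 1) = m^2 - 1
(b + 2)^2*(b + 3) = b^3 + 7*b^2 + 16*b + 12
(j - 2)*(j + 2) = j^2 - 4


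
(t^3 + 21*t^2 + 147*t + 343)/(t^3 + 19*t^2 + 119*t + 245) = (t + 7)/(t + 5)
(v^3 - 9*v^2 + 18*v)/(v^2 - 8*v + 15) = v*(v - 6)/(v - 5)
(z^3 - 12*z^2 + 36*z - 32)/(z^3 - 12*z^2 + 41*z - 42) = (z^2 - 10*z + 16)/(z^2 - 10*z + 21)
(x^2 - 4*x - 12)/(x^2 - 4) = (x - 6)/(x - 2)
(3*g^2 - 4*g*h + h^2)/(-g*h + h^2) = (-3*g + h)/h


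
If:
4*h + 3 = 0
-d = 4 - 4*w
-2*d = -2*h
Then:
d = -3/4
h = -3/4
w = 13/16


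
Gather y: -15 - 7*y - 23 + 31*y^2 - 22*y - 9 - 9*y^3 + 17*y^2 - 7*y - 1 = -9*y^3 + 48*y^2 - 36*y - 48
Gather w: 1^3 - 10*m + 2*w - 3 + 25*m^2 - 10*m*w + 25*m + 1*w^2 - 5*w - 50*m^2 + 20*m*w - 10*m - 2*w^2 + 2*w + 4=-25*m^2 + 5*m - w^2 + w*(10*m - 1) + 2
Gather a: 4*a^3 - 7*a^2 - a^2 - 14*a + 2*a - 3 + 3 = 4*a^3 - 8*a^2 - 12*a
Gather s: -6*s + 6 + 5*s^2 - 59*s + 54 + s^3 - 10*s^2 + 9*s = s^3 - 5*s^2 - 56*s + 60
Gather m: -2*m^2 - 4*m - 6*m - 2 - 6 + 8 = -2*m^2 - 10*m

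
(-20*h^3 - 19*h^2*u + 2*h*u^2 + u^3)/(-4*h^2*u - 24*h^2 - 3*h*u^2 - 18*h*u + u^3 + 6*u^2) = (5*h + u)/(u + 6)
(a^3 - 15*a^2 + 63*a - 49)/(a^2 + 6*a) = (a^3 - 15*a^2 + 63*a - 49)/(a*(a + 6))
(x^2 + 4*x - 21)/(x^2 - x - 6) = (x + 7)/(x + 2)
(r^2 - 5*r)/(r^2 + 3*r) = (r - 5)/(r + 3)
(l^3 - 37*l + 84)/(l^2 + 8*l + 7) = (l^2 - 7*l + 12)/(l + 1)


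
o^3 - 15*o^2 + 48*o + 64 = (o - 8)^2*(o + 1)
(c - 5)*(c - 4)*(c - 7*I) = c^3 - 9*c^2 - 7*I*c^2 + 20*c + 63*I*c - 140*I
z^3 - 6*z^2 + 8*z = z*(z - 4)*(z - 2)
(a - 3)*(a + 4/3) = a^2 - 5*a/3 - 4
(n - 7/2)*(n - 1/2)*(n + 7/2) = n^3 - n^2/2 - 49*n/4 + 49/8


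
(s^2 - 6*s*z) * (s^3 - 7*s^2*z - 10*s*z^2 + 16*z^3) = s^5 - 13*s^4*z + 32*s^3*z^2 + 76*s^2*z^3 - 96*s*z^4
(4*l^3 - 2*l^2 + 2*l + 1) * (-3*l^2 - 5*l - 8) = -12*l^5 - 14*l^4 - 28*l^3 + 3*l^2 - 21*l - 8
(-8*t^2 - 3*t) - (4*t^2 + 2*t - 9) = -12*t^2 - 5*t + 9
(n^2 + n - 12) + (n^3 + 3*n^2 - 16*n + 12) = n^3 + 4*n^2 - 15*n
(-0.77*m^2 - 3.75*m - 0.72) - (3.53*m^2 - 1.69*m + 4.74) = -4.3*m^2 - 2.06*m - 5.46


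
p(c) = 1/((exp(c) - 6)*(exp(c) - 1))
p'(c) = -exp(c)/((exp(c) - 6)*(exp(c) - 1)^2) - exp(c)/((exp(c) - 6)^2*(exp(c) - 1))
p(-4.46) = 0.17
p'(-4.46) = 0.00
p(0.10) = -1.94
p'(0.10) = 19.97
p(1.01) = -0.18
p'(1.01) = 0.13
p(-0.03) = 6.73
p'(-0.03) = 222.20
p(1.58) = -0.23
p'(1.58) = -0.68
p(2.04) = 0.09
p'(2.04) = -0.50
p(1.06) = -0.17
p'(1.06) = 0.10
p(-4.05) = 0.17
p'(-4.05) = 0.00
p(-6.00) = 0.17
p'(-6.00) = 0.00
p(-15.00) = 0.17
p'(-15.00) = 0.00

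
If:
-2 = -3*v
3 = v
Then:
No Solution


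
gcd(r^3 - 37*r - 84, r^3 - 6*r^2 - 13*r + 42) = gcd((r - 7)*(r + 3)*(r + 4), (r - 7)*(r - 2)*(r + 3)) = r^2 - 4*r - 21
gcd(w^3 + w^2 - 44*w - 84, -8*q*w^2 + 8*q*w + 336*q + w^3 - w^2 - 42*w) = w^2 - w - 42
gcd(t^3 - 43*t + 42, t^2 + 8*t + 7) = t + 7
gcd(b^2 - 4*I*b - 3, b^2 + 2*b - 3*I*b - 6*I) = b - 3*I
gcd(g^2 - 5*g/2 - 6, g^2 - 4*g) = g - 4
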